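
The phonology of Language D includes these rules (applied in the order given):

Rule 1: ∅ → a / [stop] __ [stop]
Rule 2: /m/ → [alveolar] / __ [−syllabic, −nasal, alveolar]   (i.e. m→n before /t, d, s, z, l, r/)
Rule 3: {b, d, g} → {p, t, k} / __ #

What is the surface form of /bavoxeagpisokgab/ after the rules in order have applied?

bavoxeagapisokagap

Rule 1 (stop-cluster a-epenthesis): /g/ and /p/ form a stop–stop cluster, so [a] is inserted between them. /k/ and /g/ form a stop–stop cluster, so [a] is inserted between them. /bavoxeagpisokgab/ → bavoxeagapisokagab.
Rule 2 (nasal place assimilation): no segment meets the environment; /bavoxeagapisokagab/ is unchanged.
Rule 3 (final devoicing): /b/ is a voiced stop in word-final position, so it devoices to [p]. /bavoxeagapisokagab/ → bavoxeagapisokagap.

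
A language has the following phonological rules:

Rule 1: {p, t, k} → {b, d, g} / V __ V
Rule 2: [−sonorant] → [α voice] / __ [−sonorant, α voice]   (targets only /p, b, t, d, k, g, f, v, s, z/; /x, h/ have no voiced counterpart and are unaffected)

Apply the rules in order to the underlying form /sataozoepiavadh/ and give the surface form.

Rule 1 (intervocalic voicing): /t/ is a voiceless stop between vowels /a/ and /a/, so it voices to [d]. /p/ is a voiceless stop between vowels /e/ and /i/, so it voices to [b]. /sataozoepiavadh/ → sadaozoebiavadh.
Rule 2 (regressive voicing assimilation): /d/ precedes the voiceless obstruent /h/, so it devoices to [t] by assimilation. /sadaozoebiavadh/ → sadaozoebiavath.

sadaozoebiavath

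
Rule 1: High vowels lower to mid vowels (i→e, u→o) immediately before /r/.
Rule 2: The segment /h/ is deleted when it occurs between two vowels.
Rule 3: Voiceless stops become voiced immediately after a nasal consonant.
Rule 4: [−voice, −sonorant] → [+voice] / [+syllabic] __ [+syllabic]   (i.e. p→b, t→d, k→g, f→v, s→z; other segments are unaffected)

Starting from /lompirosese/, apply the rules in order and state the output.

Rule 1 (pre-rhotic lowering): /i/ is a high vowel immediately before /r/, so it lowers to [e]. /lompirosese/ → lomperosese.
Rule 2 (intervocalic h-deletion): no segment meets the environment; /lomperosese/ is unchanged.
Rule 3 (post-nasal voicing): /p/ is a voiceless stop immediately after the nasal /m/, so it voices to [b]. /lomperosese/ → lomberosese.
Rule 4 (intervocalic voicing): /s/ is a voiceless obstruent between vowels /o/ and /e/, so it voices to [z]. /s/ is a voiceless obstruent between vowels /e/ and /e/, so it voices to [z]. /lomberosese/ → lomberozeze.

lomberozeze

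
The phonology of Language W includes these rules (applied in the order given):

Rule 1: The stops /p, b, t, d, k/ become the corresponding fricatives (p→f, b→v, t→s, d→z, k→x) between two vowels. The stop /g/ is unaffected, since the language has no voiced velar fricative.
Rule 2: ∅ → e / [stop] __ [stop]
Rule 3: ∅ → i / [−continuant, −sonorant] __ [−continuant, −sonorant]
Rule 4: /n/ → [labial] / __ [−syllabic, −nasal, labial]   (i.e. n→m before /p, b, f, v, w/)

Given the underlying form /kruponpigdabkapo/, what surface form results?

krufompigedabekafo

Rule 1 (intervocalic spirantization): /p/ is a stop between vowels /u/ and /o/, so it spirantizes to the fricative [f]. /p/ is a stop between vowels /a/ and /o/, so it spirantizes to the fricative [f]. /kruponpigdabkapo/ → krufonpigdabkafo.
Rule 2 (stop-cluster e-epenthesis): /g/ and /d/ form a stop–stop cluster, so [e] is inserted between them. /b/ and /k/ form a stop–stop cluster, so [e] is inserted between them. /krufonpigdabkafo/ → krufonpigedabekafo.
Rule 3 (stop-cluster i-epenthesis): no segment meets the environment; /krufonpigedabekafo/ is unchanged.
Rule 4 (nasal place assimilation): /n/ precedes the labial consonant /p/, so it assimilates in place to [m]. /krufonpigedabekafo/ → krufompigedabekafo.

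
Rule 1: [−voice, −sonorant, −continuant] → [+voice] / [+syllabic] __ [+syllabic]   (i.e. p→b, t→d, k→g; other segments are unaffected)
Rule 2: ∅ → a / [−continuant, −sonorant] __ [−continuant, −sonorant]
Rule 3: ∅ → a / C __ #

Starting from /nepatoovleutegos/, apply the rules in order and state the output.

nebadoovleudegosa

Rule 1 (intervocalic voicing): /p/ is a voiceless stop between vowels /e/ and /a/, so it voices to [b]. /t/ is a voiceless stop between vowels /a/ and /o/, so it voices to [d]. /t/ is a voiceless stop between vowels /u/ and /e/, so it voices to [d]. /nepatoovleutegos/ → nebadoovleudegos.
Rule 2 (stop-cluster a-epenthesis): no segment meets the environment; /nebadoovleudegos/ is unchanged.
Rule 3 (final a-epenthesis): the form ends in the consonant /s/, so [a] is inserted word-finally. /nebadoovleudegos/ → nebadoovleudegosa.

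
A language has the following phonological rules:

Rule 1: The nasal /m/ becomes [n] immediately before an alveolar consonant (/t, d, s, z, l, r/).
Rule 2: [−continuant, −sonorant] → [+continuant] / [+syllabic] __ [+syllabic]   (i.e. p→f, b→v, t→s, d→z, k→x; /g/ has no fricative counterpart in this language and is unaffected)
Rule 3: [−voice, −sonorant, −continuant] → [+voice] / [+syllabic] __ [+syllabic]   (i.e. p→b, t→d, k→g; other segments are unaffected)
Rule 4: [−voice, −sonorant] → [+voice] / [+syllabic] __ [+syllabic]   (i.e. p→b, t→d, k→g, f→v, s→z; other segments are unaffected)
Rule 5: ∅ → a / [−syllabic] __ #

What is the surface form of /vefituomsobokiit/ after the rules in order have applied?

vevizuonsovoxiita

Rule 1 (nasal place assimilation): /m/ precedes the alveolar consonant /s/, so it assimilates in place to [n]. /vefituomsobokiit/ → vefituonsobokiit.
Rule 2 (intervocalic spirantization): /t/ is a stop between vowels /i/ and /u/, so it spirantizes to the fricative [s]. /b/ is a stop between vowels /o/ and /o/, so it spirantizes to the fricative [v]. /k/ is a stop between vowels /o/ and /i/, so it spirantizes to the fricative [x]. /vefituonsobokiit/ → vefisuonsovoxiit.
Rule 3 (intervocalic voicing): no segment meets the environment; /vefisuonsovoxiit/ is unchanged.
Rule 4 (intervocalic voicing): /f/ is a voiceless obstruent between vowels /e/ and /i/, so it voices to [v]. /s/ is a voiceless obstruent between vowels /i/ and /u/, so it voices to [z]. /vefisuonsovoxiit/ → vevizuonsovoxiit.
Rule 5 (final a-epenthesis): the form ends in the consonant /t/, so [a] is inserted word-finally. /vevizuonsovoxiit/ → vevizuonsovoxiita.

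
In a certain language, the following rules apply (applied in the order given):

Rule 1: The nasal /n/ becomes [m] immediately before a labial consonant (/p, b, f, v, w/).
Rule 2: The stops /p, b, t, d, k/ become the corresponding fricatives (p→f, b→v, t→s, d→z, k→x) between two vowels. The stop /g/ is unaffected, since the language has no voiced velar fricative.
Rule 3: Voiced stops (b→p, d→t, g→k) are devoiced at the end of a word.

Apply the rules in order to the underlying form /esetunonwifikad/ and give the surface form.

Rule 1 (nasal place assimilation): /n/ precedes the labial consonant /w/, so it assimilates in place to [m]. /esetunonwifikad/ → esetunomwifikad.
Rule 2 (intervocalic spirantization): /t/ is a stop between vowels /e/ and /u/, so it spirantizes to the fricative [s]. /k/ is a stop between vowels /i/ and /a/, so it spirantizes to the fricative [x]. /esetunomwifikad/ → esesunomwifixad.
Rule 3 (final devoicing): /d/ is a voiced stop in word-final position, so it devoices to [t]. /esesunomwifixad/ → esesunomwifixat.

esesunomwifixat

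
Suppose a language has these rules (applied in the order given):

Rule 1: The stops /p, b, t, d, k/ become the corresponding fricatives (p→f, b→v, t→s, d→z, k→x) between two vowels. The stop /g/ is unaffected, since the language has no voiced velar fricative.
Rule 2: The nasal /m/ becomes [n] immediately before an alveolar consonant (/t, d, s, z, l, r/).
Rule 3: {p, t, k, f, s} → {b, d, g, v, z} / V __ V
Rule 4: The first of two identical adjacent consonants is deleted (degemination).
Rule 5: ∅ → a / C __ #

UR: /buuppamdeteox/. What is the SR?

buupandezeoxa

Rule 1 (intervocalic spirantization): /t/ is a stop between vowels /e/ and /e/, so it spirantizes to the fricative [s]. /buuppamdeteox/ → buuppamdeseox.
Rule 2 (nasal place assimilation): /m/ precedes the alveolar consonant /d/, so it assimilates in place to [n]. /buuppamdeseox/ → buuppandeseox.
Rule 3 (intervocalic voicing): /s/ is a voiceless obstruent between vowels /e/ and /e/, so it voices to [z]. /buuppandeseox/ → buuppandezeox.
Rule 4 (degemination): /pp/ is a geminate; the first /p/ deletes. /buuppandezeox/ → buupandezeox.
Rule 5 (final a-epenthesis): the form ends in the consonant /x/, so [a] is inserted word-finally. /buupandezeox/ → buupandezeoxa.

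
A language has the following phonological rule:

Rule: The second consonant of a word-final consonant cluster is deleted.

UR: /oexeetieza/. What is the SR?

oexeetieza

No segment of /oexeetieza/ meets the structural description of the rule, so the form surfaces unchanged.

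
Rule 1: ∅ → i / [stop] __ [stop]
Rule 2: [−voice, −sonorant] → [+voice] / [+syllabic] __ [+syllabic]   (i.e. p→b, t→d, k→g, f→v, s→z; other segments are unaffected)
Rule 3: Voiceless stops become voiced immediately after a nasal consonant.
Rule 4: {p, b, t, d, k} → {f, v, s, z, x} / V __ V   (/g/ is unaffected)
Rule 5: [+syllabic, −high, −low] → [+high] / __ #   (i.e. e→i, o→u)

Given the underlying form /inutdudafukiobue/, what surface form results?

Rule 1 (stop-cluster i-epenthesis): /t/ and /d/ form a stop–stop cluster, so [i] is inserted between them. /inutdudafukiobue/ → inutidudafukiobue.
Rule 2 (intervocalic voicing): /t/ is a voiceless obstruent between vowels /u/ and /i/, so it voices to [d]. /f/ is a voiceless obstruent between vowels /a/ and /u/, so it voices to [v]. /k/ is a voiceless obstruent between vowels /u/ and /i/, so it voices to [g]. /inutidudafukiobue/ → inudidudavugiobue.
Rule 3 (post-nasal voicing): no segment meets the environment; /inudidudavugiobue/ is unchanged.
Rule 4 (intervocalic spirantization): /d/ is a stop between vowels /u/ and /i/, so it spirantizes to the fricative [z]. /d/ is a stop between vowels /i/ and /u/, so it spirantizes to the fricative [z]. /d/ is a stop between vowels /u/ and /a/, so it spirantizes to the fricative [z]. /b/ is a stop between vowels /o/ and /u/, so it spirantizes to the fricative [v]. /inudidudavugiobue/ → inuzizuzavugiovue.
Rule 5 (final vowel raising): /e/ is a mid vowel in word-final position, so it raises to [i]. /inuzizuzavugiovue/ → inuzizuzavugiovui.

inuzizuzavugiovui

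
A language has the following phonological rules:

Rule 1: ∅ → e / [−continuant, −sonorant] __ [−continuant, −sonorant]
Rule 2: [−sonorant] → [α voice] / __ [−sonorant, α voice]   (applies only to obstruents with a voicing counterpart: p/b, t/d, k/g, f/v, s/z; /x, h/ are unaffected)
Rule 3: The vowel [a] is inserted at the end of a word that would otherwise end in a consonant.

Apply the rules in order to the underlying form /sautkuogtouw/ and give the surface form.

Rule 1 (stop-cluster e-epenthesis): /t/ and /k/ form a stop–stop cluster, so [e] is inserted between them. /g/ and /t/ form a stop–stop cluster, so [e] is inserted between them. /sautkuogtouw/ → sautekuogetouw.
Rule 2 (regressive voicing assimilation): no segment meets the environment; /sautekuogetouw/ is unchanged.
Rule 3 (final a-epenthesis): the form ends in the consonant /w/, so [a] is inserted word-finally. /sautekuogetouw/ → sautekuogetouwa.

sautekuogetouwa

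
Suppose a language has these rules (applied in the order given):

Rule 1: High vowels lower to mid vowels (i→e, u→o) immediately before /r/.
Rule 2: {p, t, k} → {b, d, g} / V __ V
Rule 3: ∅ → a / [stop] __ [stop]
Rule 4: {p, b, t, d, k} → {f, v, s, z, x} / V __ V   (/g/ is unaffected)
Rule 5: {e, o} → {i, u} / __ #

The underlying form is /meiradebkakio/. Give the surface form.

Rule 1 (pre-rhotic lowering): /i/ is a high vowel immediately before /r/, so it lowers to [e]. /meiradebkakio/ → meeradebkakio.
Rule 2 (intervocalic voicing): /k/ is a voiceless stop between vowels /a/ and /i/, so it voices to [g]. /meeradebkakio/ → meeradebkagio.
Rule 3 (stop-cluster a-epenthesis): /b/ and /k/ form a stop–stop cluster, so [a] is inserted between them. /meeradebkagio/ → meeradebakagio.
Rule 4 (intervocalic spirantization): /d/ is a stop between vowels /a/ and /e/, so it spirantizes to the fricative [z]. /b/ is a stop between vowels /e/ and /a/, so it spirantizes to the fricative [v]. /k/ is a stop between vowels /a/ and /a/, so it spirantizes to the fricative [x]. /meeradebakagio/ → meerazevaxagio.
Rule 5 (final vowel raising): /o/ is a mid vowel in word-final position, so it raises to [u]. /meerazevaxagio/ → meerazevaxagiu.

meerazevaxagiu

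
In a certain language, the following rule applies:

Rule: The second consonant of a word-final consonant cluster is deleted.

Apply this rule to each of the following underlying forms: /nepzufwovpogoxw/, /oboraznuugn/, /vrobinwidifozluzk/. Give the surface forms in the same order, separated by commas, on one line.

nepzufwovpogox, oboraznuug, vrobinwidifozluz

/nepzufwovpogoxw/: /w/ is the second consonant of a word-final cluster /xw/, so it deletes. → [nepzufwovpogox].
/oboraznuugn/: /n/ is the second consonant of a word-final cluster /gn/, so it deletes. → [oboraznuug].
/vrobinwidifozluzk/: /k/ is the second consonant of a word-final cluster /zk/, so it deletes. → [vrobinwidifozluz].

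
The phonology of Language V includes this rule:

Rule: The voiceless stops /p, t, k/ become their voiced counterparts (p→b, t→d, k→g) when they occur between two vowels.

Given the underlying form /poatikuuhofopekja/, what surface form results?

Scanning /poatikuuhofopekja/: /p/ at position 1 is not in the conditioning environment; /t/ is a voiceless stop between vowels /a/ and /i/, so it voices to [d]; /k/ is a voiceless stop between vowels /i/ and /u/, so it voices to [g]; /p/ is a voiceless stop between vowels /o/ and /e/, so it voices to [b]; /k/ at position 15 is not in the conditioning environment.
Result: [poadiguuhofobekja].

poadiguuhofobekja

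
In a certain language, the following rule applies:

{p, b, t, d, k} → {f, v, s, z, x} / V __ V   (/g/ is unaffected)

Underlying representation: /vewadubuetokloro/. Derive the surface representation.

vewazuvuesokloro

/d/ is a stop between vowels /a/ and /u/, so it spirantizes to the fricative [z].
/b/ is a stop between vowels /u/ and /u/, so it spirantizes to the fricative [v].
/t/ is a stop between vowels /e/ and /o/, so it spirantizes to the fricative [s].
The other instance of /k/ does not occur in the required environment and remains unchanged.
Surface form: [vewazuvuesokloro].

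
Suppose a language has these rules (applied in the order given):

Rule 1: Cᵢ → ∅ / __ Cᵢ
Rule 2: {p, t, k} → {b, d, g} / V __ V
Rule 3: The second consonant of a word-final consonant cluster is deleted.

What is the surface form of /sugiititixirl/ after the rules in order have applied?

Rule 1 (degemination): no segment meets the environment; /sugiititixirl/ is unchanged.
Rule 2 (intervocalic voicing): /t/ is a voiceless stop between vowels /i/ and /i/, so it voices to [d]. /t/ is a voiceless stop between vowels /i/ and /i/, so it voices to [d]. /sugiititixirl/ → sugiididixirl.
Rule 3 (final cluster simplification): /l/ is the second consonant of a word-final cluster /rl/, so it deletes. /sugiididixirl/ → sugiididixir.

sugiididixir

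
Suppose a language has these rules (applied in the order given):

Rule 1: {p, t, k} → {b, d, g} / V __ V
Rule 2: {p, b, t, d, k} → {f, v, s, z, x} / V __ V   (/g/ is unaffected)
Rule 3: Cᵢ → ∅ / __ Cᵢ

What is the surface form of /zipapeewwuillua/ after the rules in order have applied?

zivaveewuilua

Rule 1 (intervocalic voicing): /p/ is a voiceless stop between vowels /i/ and /a/, so it voices to [b]. /p/ is a voiceless stop between vowels /a/ and /e/, so it voices to [b]. /zipapeewwuillua/ → zibabeewwuillua.
Rule 2 (intervocalic spirantization): /b/ is a stop between vowels /i/ and /a/, so it spirantizes to the fricative [v]. /b/ is a stop between vowels /a/ and /e/, so it spirantizes to the fricative [v]. /zibabeewwuillua/ → zivaveewwuillua.
Rule 3 (degemination): /ww/ is a geminate; the first /w/ deletes. /ll/ is a geminate; the first /l/ deletes. /zivaveewwuillua/ → zivaveewuilua.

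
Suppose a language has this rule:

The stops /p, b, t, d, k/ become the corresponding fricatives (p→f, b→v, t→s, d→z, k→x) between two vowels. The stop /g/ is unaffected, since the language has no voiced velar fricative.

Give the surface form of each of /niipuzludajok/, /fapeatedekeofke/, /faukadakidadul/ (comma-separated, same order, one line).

niifuzluzajok, fafeasezexeofke, fauxazaxizazul

/niipuzludajok/: /p/ is a stop between vowels /i/ and /u/, so it spirantizes to the fricative [f]. /d/ is a stop between vowels /u/ and /a/, so it spirantizes to the fricative [z]. → [niifuzluzajok].
/fapeatedekeofke/: /p/ is a stop between vowels /a/ and /e/, so it spirantizes to the fricative [f]. /t/ is a stop between vowels /a/ and /e/, so it spirantizes to the fricative [s]. /d/ is a stop between vowels /e/ and /e/, so it spirantizes to the fricative [z]. /k/ is a stop between vowels /e/ and /e/, so it spirantizes to the fricative [x]. → [fafeasezexeofke].
/faukadakidadul/: /k/ is a stop between vowels /u/ and /a/, so it spirantizes to the fricative [x]. /d/ is a stop between vowels /a/ and /a/, so it spirantizes to the fricative [z]. /k/ is a stop between vowels /a/ and /i/, so it spirantizes to the fricative [x]. /d/ is a stop between vowels /i/ and /a/, so it spirantizes to the fricative [z]. /d/ is a stop between vowels /a/ and /u/, so it spirantizes to the fricative [z]. → [fauxazaxizazul].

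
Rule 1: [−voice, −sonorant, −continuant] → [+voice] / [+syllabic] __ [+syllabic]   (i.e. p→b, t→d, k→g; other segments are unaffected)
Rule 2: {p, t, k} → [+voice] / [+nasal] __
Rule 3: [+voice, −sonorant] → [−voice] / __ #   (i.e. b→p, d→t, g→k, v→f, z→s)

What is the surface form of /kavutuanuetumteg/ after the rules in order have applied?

Rule 1 (intervocalic voicing): /t/ is a voiceless stop between vowels /u/ and /u/, so it voices to [d]. /t/ is a voiceless stop between vowels /e/ and /u/, so it voices to [d]. /kavutuanuetumteg/ → kavuduanuedumteg.
Rule 2 (post-nasal voicing): /t/ is a voiceless stop immediately after the nasal /m/, so it voices to [d]. /kavuduanuedumteg/ → kavuduanuedumdeg.
Rule 3 (final devoicing): /g/ is a voiced obstruent in word-final position, so it devoices to [k]. /kavuduanuedumdeg/ → kavuduanuedumdek.

kavuduanuedumdek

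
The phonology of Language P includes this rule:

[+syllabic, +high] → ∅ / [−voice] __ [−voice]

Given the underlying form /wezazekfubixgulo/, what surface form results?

wezazekfubixgulo

No segment of /wezazekfubixgulo/ meets the structural description of the rule, so the form surfaces unchanged.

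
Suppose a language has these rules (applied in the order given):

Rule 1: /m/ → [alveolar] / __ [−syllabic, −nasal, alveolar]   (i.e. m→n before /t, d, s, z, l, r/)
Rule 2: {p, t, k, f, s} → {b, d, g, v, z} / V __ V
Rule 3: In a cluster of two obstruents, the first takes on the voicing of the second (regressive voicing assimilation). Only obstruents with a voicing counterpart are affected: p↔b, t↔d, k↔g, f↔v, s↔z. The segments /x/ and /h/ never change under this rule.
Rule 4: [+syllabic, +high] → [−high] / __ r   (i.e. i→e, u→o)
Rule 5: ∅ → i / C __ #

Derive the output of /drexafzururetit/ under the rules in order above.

Rule 1 (nasal place assimilation): no segment meets the environment; /drexafzururetit/ is unchanged.
Rule 2 (intervocalic voicing): /t/ is a voiceless obstruent between vowels /e/ and /i/, so it voices to [d]. /drexafzururetit/ → drexafzururedit.
Rule 3 (regressive voicing assimilation): /f/ precedes the voiced obstruent /z/, so it voices to [v] by assimilation. /drexafzururedit/ → drexavzururedit.
Rule 4 (pre-rhotic lowering): /u/ is a high vowel immediately before /r/, so it lowers to [o]. /u/ is a high vowel immediately before /r/, so it lowers to [o]. /drexavzururedit/ → drexavzororedit.
Rule 5 (final i-epenthesis): the form ends in the consonant /t/, so [i] is inserted word-finally. /drexavzororedit/ → drexavzororediti.

drexavzororediti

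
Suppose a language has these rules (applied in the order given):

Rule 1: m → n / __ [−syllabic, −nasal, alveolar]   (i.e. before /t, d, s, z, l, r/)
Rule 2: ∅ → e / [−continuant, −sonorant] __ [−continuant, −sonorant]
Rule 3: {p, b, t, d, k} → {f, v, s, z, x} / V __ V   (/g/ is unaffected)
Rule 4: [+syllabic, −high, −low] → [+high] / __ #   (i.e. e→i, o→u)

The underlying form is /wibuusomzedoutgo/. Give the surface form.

Rule 1 (nasal place assimilation): /m/ precedes the alveolar consonant /z/, so it assimilates in place to [n]. /wibuusomzedoutgo/ → wibuusonzedoutgo.
Rule 2 (stop-cluster e-epenthesis): /t/ and /g/ form a stop–stop cluster, so [e] is inserted between them. /wibuusonzedoutgo/ → wibuusonzedoutego.
Rule 3 (intervocalic spirantization): /b/ is a stop between vowels /i/ and /u/, so it spirantizes to the fricative [v]. /d/ is a stop between vowels /e/ and /o/, so it spirantizes to the fricative [z]. /t/ is a stop between vowels /u/ and /e/, so it spirantizes to the fricative [s]. /wibuusonzedoutego/ → wivuusonzezousego.
Rule 4 (final vowel raising): /o/ is a mid vowel in word-final position, so it raises to [u]. /wivuusonzezousego/ → wivuusonzezousegu.

wivuusonzezousegu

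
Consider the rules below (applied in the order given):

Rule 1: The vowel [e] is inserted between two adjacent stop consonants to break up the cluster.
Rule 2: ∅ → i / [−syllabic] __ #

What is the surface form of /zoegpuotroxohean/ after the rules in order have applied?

zoegepuotroxoheani

Rule 1 (stop-cluster e-epenthesis): /g/ and /p/ form a stop–stop cluster, so [e] is inserted between them. /zoegpuotroxohean/ → zoegepuotroxohean.
Rule 2 (final i-epenthesis): the form ends in the consonant /n/, so [i] is inserted word-finally. /zoegepuotroxohean/ → zoegepuotroxoheani.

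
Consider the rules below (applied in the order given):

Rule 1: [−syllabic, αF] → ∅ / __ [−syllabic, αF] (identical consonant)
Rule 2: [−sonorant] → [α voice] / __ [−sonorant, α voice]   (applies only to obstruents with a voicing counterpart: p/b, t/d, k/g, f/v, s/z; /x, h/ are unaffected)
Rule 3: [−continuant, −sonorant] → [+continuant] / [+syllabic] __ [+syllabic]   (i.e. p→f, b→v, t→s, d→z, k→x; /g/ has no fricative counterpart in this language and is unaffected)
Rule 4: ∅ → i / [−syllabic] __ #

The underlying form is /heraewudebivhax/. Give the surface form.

Rule 1 (degemination): no segment meets the environment; /heraewudebivhax/ is unchanged.
Rule 2 (regressive voicing assimilation): /v/ precedes the voiceless obstruent /h/, so it devoices to [f] by assimilation. /heraewudebivhax/ → heraewudebifhax.
Rule 3 (intervocalic spirantization): /d/ is a stop between vowels /u/ and /e/, so it spirantizes to the fricative [z]. /b/ is a stop between vowels /e/ and /i/, so it spirantizes to the fricative [v]. /heraewudebifhax/ → heraewuzevifhax.
Rule 4 (final i-epenthesis): the form ends in the consonant /x/, so [i] is inserted word-finally. /heraewuzevifhax/ → heraewuzevifhaxi.

heraewuzevifhaxi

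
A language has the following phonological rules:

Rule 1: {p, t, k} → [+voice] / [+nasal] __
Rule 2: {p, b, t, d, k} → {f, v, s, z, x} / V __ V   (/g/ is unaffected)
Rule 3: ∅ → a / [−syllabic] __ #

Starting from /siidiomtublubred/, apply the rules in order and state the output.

Rule 1 (post-nasal voicing): /t/ is a voiceless stop immediately after the nasal /m/, so it voices to [d]. /siidiomtublubred/ → siidiomdublubred.
Rule 2 (intervocalic spirantization): /d/ is a stop between vowels /i/ and /i/, so it spirantizes to the fricative [z]. /siidiomdublubred/ → siiziomdublubred.
Rule 3 (final a-epenthesis): the form ends in the consonant /d/, so [a] is inserted word-finally. /siiziomdublubred/ → siiziomdublubreda.

siiziomdublubreda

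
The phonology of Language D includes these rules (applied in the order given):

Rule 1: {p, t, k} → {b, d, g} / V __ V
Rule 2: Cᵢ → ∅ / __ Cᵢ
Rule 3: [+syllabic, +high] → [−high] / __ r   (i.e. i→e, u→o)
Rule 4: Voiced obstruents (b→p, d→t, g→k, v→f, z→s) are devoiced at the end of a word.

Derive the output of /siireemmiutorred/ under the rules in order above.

siereemiudoret

Rule 1 (intervocalic voicing): /t/ is a voiceless stop between vowels /u/ and /o/, so it voices to [d]. /siireemmiutorred/ → siireemmiudorred.
Rule 2 (degemination): /mm/ is a geminate; the first /m/ deletes. /rr/ is a geminate; the first /r/ deletes. /siireemmiudorred/ → siireemiudored.
Rule 3 (pre-rhotic lowering): /i/ is a high vowel immediately before /r/, so it lowers to [e]. /siireemiudored/ → siereemiudored.
Rule 4 (final devoicing): /d/ is a voiced obstruent in word-final position, so it devoices to [t]. /siereemiudored/ → siereemiudoret.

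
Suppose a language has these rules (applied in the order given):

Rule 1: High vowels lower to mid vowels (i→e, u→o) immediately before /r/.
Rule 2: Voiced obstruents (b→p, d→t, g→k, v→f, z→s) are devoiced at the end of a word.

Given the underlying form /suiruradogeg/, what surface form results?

sueroradogek

Rule 1 (pre-rhotic lowering): /i/ is a high vowel immediately before /r/, so it lowers to [e]. /u/ is a high vowel immediately before /r/, so it lowers to [o]. /suiruradogeg/ → sueroradogeg.
Rule 2 (final devoicing): /g/ is a voiced obstruent in word-final position, so it devoices to [k]. /sueroradogeg/ → sueroradogek.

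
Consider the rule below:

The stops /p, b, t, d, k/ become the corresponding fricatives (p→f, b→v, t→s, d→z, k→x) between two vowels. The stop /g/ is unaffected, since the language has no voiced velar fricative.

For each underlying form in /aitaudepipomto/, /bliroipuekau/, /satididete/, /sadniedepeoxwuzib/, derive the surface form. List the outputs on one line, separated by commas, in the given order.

/aitaudepipomto/: /t/ is a stop between vowels /i/ and /a/, so it spirantizes to the fricative [s]. /d/ is a stop between vowels /u/ and /e/, so it spirantizes to the fricative [z]. /p/ is a stop between vowels /e/ and /i/, so it spirantizes to the fricative [f]. /p/ is a stop between vowels /i/ and /o/, so it spirantizes to the fricative [f]. → [aisauzefifomto].
/bliroipuekau/: /p/ is a stop between vowels /i/ and /u/, so it spirantizes to the fricative [f]. /k/ is a stop between vowels /e/ and /a/, so it spirantizes to the fricative [x]. → [bliroifuexau].
/satididete/: /t/ is a stop between vowels /a/ and /i/, so it spirantizes to the fricative [s]. /d/ is a stop between vowels /i/ and /i/, so it spirantizes to the fricative [z]. /d/ is a stop between vowels /i/ and /e/, so it spirantizes to the fricative [z]. /t/ is a stop between vowels /e/ and /e/, so it spirantizes to the fricative [s]. → [sasizizese].
/sadniedepeoxwuzib/: /d/ is a stop between vowels /e/ and /e/, so it spirantizes to the fricative [z]. /p/ is a stop between vowels /e/ and /e/, so it spirantizes to the fricative [f]. → [sadniezefeoxwuzib].

aisauzefifomto, bliroifuexau, sasizizese, sadniezefeoxwuzib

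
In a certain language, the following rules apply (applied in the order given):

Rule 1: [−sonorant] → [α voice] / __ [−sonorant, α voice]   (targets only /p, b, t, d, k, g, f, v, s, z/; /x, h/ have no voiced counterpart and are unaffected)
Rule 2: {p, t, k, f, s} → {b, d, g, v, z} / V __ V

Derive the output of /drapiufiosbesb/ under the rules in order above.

drabiuviozbezb

Rule 1 (regressive voicing assimilation): /s/ precedes the voiced obstruent /b/, so it voices to [z] by assimilation. /s/ precedes the voiced obstruent /b/, so it voices to [z] by assimilation. /drapiufiosbesb/ → drapiufiozbezb.
Rule 2 (intervocalic voicing): /p/ is a voiceless obstruent between vowels /a/ and /i/, so it voices to [b]. /f/ is a voiceless obstruent between vowels /u/ and /i/, so it voices to [v]. /drapiufiozbezb/ → drabiuviozbezb.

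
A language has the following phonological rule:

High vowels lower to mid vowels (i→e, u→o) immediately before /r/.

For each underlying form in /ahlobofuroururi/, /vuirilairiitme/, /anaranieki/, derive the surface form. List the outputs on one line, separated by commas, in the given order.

/ahlobofuroururi/: /u/ is a high vowel immediately before /r/, so it lowers to [o]. /u/ is a high vowel immediately before /r/, so it lowers to [o]. /u/ is a high vowel immediately before /r/, so it lowers to [o]. → [ahloboforoorori].
/vuirilairiitme/: /i/ is a high vowel immediately before /r/, so it lowers to [e]. /i/ is a high vowel immediately before /r/, so it lowers to [e]. → [vuerilaeriitme].
/anaranieki/: the rule's environment is not met; surfaces unchanged as [anaranieki].

ahloboforoorori, vuerilaeriitme, anaranieki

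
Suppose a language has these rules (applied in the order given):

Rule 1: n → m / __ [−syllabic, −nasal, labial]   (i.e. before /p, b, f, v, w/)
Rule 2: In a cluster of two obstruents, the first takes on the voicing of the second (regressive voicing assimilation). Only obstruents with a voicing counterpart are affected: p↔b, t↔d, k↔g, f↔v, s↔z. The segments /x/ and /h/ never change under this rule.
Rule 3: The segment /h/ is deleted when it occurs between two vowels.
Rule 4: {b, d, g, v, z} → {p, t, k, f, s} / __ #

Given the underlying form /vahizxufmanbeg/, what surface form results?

Rule 1 (nasal place assimilation): /n/ precedes the labial consonant /b/, so it assimilates in place to [m]. /vahizxufmanbeg/ → vahizxufmambeg.
Rule 2 (regressive voicing assimilation): /z/ precedes the voiceless obstruent /x/, so it devoices to [s] by assimilation. /vahizxufmambeg/ → vahisxufmambeg.
Rule 3 (intervocalic h-deletion): /h/ occurs between vowels /a/ and /i/, so it deletes. /vahisxufmambeg/ → vaisxufmambeg.
Rule 4 (final devoicing): /g/ is a voiced obstruent in word-final position, so it devoices to [k]. /vaisxufmambeg/ → vaisxufmambek.

vaisxufmambek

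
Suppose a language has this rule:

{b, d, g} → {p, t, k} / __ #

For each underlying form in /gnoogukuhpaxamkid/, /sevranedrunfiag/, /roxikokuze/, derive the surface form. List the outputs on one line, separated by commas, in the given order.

gnoogukuhpaxamkit, sevranedrunfiak, roxikokuze

/gnoogukuhpaxamkid/: /d/ is a voiced stop in word-final position, so it devoices to [t]. → [gnoogukuhpaxamkit].
/sevranedrunfiag/: /g/ is a voiced stop in word-final position, so it devoices to [k]. → [sevranedrunfiak].
/roxikokuze/: the rule's environment is not met; surfaces unchanged as [roxikokuze].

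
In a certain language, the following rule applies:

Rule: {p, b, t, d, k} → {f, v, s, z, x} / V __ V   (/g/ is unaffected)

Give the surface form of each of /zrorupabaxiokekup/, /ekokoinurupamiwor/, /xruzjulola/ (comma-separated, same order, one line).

zrorufavaxioxexup, exoxoinurufamiwor, xruzjulola

/zrorupabaxiokekup/: /p/ is a stop between vowels /u/ and /a/, so it spirantizes to the fricative [f]. /b/ is a stop between vowels /a/ and /a/, so it spirantizes to the fricative [v]. /k/ is a stop between vowels /o/ and /e/, so it spirantizes to the fricative [x]. /k/ is a stop between vowels /e/ and /u/, so it spirantizes to the fricative [x]. → [zrorufavaxioxexup].
/ekokoinurupamiwor/: /k/ is a stop between vowels /e/ and /o/, so it spirantizes to the fricative [x]. /k/ is a stop between vowels /o/ and /o/, so it spirantizes to the fricative [x]. /p/ is a stop between vowels /u/ and /a/, so it spirantizes to the fricative [f]. → [exoxoinurufamiwor].
/xruzjulola/: the rule's environment is not met; surfaces unchanged as [xruzjulola].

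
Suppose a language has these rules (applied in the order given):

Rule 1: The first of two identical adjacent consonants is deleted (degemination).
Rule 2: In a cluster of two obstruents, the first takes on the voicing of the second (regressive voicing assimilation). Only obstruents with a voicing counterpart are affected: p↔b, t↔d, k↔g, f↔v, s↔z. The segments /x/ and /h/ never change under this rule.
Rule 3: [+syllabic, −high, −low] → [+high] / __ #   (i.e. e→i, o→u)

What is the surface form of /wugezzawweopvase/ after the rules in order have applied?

Rule 1 (degemination): /zz/ is a geminate; the first /z/ deletes. /ww/ is a geminate; the first /w/ deletes. /wugezzawweopvase/ → wugezaweopvase.
Rule 2 (regressive voicing assimilation): /p/ precedes the voiced obstruent /v/, so it voices to [b] by assimilation. /wugezaweopvase/ → wugezaweobvase.
Rule 3 (final vowel raising): /e/ is a mid vowel in word-final position, so it raises to [i]. /wugezaweobvase/ → wugezaweobvasi.

wugezaweobvasi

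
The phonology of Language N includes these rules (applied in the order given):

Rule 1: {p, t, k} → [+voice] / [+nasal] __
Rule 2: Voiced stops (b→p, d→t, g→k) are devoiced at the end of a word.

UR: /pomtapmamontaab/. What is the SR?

Rule 1 (post-nasal voicing): /t/ is a voiceless stop immediately after the nasal /m/, so it voices to [d]. /t/ is a voiceless stop immediately after the nasal /n/, so it voices to [d]. /pomtapmamontaab/ → pomdapmamondaab.
Rule 2 (final devoicing): /b/ is a voiced stop in word-final position, so it devoices to [p]. /pomdapmamondaab/ → pomdapmamondaap.

pomdapmamondaap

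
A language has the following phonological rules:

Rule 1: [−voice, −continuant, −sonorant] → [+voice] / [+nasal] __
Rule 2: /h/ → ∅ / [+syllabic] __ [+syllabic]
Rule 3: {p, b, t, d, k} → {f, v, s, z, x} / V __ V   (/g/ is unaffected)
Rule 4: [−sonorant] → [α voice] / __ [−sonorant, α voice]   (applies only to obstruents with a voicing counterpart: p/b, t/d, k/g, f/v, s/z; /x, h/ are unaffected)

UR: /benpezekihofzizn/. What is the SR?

benbezexiovzizn

Rule 1 (post-nasal voicing): /p/ is a voiceless stop immediately after the nasal /n/, so it voices to [b]. /benpezekihofzizn/ → benbezekihofzizn.
Rule 2 (intervocalic h-deletion): /h/ occurs between vowels /i/ and /o/, so it deletes. /benbezekihofzizn/ → benbezekiofzizn.
Rule 3 (intervocalic spirantization): /k/ is a stop between vowels /e/ and /i/, so it spirantizes to the fricative [x]. /benbezekiofzizn/ → benbezexiofzizn.
Rule 4 (regressive voicing assimilation): /f/ precedes the voiced obstruent /z/, so it voices to [v] by assimilation. /benbezexiofzizn/ → benbezexiovzizn.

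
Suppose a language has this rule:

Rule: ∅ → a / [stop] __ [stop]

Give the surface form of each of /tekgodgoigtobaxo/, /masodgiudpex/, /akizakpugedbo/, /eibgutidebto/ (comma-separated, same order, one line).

tekagodagoigatobaxo, masodagiudapex, akizakapugedabo, eibagutidebato

/tekgodgoigtobaxo/: /k/ and /g/ form a stop–stop cluster, so [a] is inserted between them. /d/ and /g/ form a stop–stop cluster, so [a] is inserted between them. /g/ and /t/ form a stop–stop cluster, so [a] is inserted between them. → [tekagodagoigatobaxo].
/masodgiudpex/: /d/ and /g/ form a stop–stop cluster, so [a] is inserted between them. /d/ and /p/ form a stop–stop cluster, so [a] is inserted between them. → [masodagiudapex].
/akizakpugedbo/: /k/ and /p/ form a stop–stop cluster, so [a] is inserted between them. /d/ and /b/ form a stop–stop cluster, so [a] is inserted between them. → [akizakapugedabo].
/eibgutidebto/: /b/ and /g/ form a stop–stop cluster, so [a] is inserted between them. /b/ and /t/ form a stop–stop cluster, so [a] is inserted between them. → [eibagutidebato].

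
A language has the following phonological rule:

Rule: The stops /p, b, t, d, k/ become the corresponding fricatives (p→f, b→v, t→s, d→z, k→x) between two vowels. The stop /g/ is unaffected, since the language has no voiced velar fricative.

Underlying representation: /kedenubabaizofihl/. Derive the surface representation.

kezenuvavaizofihl

Scanning /kedenubabaizofihl/: /k/ at position 1 is not in the conditioning environment; /d/ is a stop between vowels /e/ and /e/, so it spirantizes to the fricative [z]; /b/ is a stop between vowels /u/ and /a/, so it spirantizes to the fricative [v]; /b/ is a stop between vowels /a/ and /a/, so it spirantizes to the fricative [v].
Result: [kezenuvavaizofihl].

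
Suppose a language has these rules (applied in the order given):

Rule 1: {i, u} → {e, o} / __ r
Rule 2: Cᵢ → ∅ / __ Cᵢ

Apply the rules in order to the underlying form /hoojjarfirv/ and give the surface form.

hoojarferv

Rule 1 (pre-rhotic lowering): /i/ is a high vowel immediately before /r/, so it lowers to [e]. /hoojjarfirv/ → hoojjarferv.
Rule 2 (degemination): /jj/ is a geminate; the first /j/ deletes. /hoojjarferv/ → hoojarferv.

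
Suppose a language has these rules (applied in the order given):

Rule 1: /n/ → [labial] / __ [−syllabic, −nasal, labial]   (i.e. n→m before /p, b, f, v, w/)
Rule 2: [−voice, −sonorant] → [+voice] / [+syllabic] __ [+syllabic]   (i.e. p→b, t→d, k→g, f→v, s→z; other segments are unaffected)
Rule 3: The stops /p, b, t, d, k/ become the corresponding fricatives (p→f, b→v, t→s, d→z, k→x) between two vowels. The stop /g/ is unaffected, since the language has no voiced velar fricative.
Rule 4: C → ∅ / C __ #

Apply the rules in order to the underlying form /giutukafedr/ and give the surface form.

Rule 1 (nasal place assimilation): no segment meets the environment; /giutukafedr/ is unchanged.
Rule 2 (intervocalic voicing): /t/ is a voiceless obstruent between vowels /u/ and /u/, so it voices to [d]. /k/ is a voiceless obstruent between vowels /u/ and /a/, so it voices to [g]. /f/ is a voiceless obstruent between vowels /a/ and /e/, so it voices to [v]. /giutukafedr/ → giudugavedr.
Rule 3 (intervocalic spirantization): /d/ is a stop between vowels /u/ and /u/, so it spirantizes to the fricative [z]. /giudugavedr/ → giuzugavedr.
Rule 4 (final cluster simplification): /r/ is the second consonant of a word-final cluster /dr/, so it deletes. /giuzugavedr/ → giuzugaved.

giuzugaved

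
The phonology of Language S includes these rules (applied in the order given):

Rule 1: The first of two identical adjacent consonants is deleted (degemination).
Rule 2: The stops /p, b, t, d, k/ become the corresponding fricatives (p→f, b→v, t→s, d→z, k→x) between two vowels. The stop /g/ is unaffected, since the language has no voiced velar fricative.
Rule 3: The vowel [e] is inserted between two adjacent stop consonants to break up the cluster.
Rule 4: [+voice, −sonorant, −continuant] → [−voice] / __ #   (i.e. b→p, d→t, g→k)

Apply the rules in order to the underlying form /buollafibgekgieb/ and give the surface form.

Rule 1 (degemination): /ll/ is a geminate; the first /l/ deletes. /buollafibgekgieb/ → buolafibgekgieb.
Rule 2 (intervocalic spirantization): no segment meets the environment; /buolafibgekgieb/ is unchanged.
Rule 3 (stop-cluster e-epenthesis): /b/ and /g/ form a stop–stop cluster, so [e] is inserted between them. /k/ and /g/ form a stop–stop cluster, so [e] is inserted between them. /buolafibgekgieb/ → buolafibegekegieb.
Rule 4 (final devoicing): /b/ is a voiced stop in word-final position, so it devoices to [p]. /buolafibegekegieb/ → buolafibegekegiep.

buolafibegekegiep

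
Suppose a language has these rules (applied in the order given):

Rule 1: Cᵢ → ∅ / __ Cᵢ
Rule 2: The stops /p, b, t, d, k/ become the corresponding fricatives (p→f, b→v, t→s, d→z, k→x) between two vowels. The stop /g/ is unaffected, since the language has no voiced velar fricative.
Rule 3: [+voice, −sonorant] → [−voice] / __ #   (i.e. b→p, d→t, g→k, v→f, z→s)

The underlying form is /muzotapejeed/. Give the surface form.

muzosafejeet

Rule 1 (degemination): no segment meets the environment; /muzotapejeed/ is unchanged.
Rule 2 (intervocalic spirantization): /t/ is a stop between vowels /o/ and /a/, so it spirantizes to the fricative [s]. /p/ is a stop between vowels /a/ and /e/, so it spirantizes to the fricative [f]. /muzotapejeed/ → muzosafejeed.
Rule 3 (final devoicing): /d/ is a voiced obstruent in word-final position, so it devoices to [t]. /muzosafejeed/ → muzosafejeet.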